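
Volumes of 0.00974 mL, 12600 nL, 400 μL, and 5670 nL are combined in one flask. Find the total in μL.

In μL:
  0.00974 mL = 0.00974e3 μL = 9.74
  12600 nL = 12600e-3 μL = 12.6
  400 μL → 400
  5670 nL = 5670e-3 μL = 5.67
Sum: 9.74 + 12.6 + 400 + 5.67 = 428.01

428.01 μL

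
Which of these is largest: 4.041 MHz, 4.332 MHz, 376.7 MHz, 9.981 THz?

9.981 THz

4.041 MHz = 4041000 Hz
4.332 MHz = 4332000 Hz
376.7 MHz = 376700000 Hz
9.981 THz = 9981000000000 Hz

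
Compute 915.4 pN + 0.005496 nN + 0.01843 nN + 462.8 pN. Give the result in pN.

In pN:
  915.4 pN → 915.4
  0.005496 nN = 0.005496e3 pN = 5.496
  0.01843 nN = 0.01843e3 pN = 18.43
  462.8 pN → 462.8
Sum: 915.4 + 5.496 + 18.43 + 462.8 = 1402.126

1402.126 pN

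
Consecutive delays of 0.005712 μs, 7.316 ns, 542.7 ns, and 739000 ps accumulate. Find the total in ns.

1294.728 ns

In ns:
  0.005712 μs = 0.005712 × 10³ ns = 5.712
  7.316 ns → 7.316
  542.7 ns → 542.7
  739000 ps = 739000 × 10⁻³ ns = 739
Sum: 5.712 + 7.316 + 542.7 + 739 = 1294.728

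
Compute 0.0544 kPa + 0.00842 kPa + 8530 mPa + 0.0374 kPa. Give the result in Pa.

In Pa:
  0.0544 kPa = 0.0544 × 10³ Pa = 54.4
  0.00842 kPa = 0.00842 × 10³ Pa = 8.42
  8530 mPa = 8530 × 10⁻³ Pa = 8.53
  0.0374 kPa = 0.0374 × 10³ Pa = 37.4
Sum: 54.4 + 8.42 + 8.53 + 37.4 = 108.75

108.75 Pa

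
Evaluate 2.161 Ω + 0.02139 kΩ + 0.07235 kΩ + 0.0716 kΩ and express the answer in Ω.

In Ω:
  2.161 Ω → 2.161
  0.02139 kΩ = 0.02139 × 10³ Ω = 21.39
  0.07235 kΩ = 0.07235 × 10³ Ω = 72.35
  0.0716 kΩ = 0.0716 × 10³ Ω = 71.6
Sum: 2.161 + 21.39 + 72.35 + 71.6 = 167.501

167.501 Ω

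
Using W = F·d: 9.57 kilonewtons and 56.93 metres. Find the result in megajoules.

0.5448201 megajoules

9.57 × 10^3 × 56.93 = 544.8201 × 10^3 J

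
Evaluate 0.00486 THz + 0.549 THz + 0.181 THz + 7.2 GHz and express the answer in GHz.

742.06 GHz

In GHz:
  0.00486 THz = 0.00486 × 10³ GHz = 4.86
  0.549 THz = 0.549 × 10³ GHz = 549
  0.181 THz = 0.181 × 10³ GHz = 181
  7.2 GHz → 7.2
Sum: 4.86 + 549 + 181 + 7.2 = 742.06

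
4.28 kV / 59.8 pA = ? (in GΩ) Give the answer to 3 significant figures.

71600 GΩ

(4.28e3) / (59.8e-12) = 0.071572e15 Ω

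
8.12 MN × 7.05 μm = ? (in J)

57.246 J

8.12 × 10^6 × 7.05 × 10^-6 = 57.246 J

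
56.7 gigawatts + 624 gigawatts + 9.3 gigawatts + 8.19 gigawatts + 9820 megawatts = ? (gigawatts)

708.01 gigawatts

In gigawatts:
  56.7 gigawatts → 56.7
  624 gigawatts → 624
  9.3 gigawatts → 9.3
  8.19 gigawatts → 8.19
  9820 megawatts = 9820e-3 gigawatts = 9.82
Sum: 56.7 + 624 + 9.3 + 8.19 + 9.82 = 708.01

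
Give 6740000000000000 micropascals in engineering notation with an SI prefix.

6.74 gigapascals

= 6.74e9 pascals; 1e9 is giga.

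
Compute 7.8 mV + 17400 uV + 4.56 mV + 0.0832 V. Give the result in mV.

112.96 mV

In mV:
  7.8 mV → 7.8
  17400 uV = 17400 × 10⁻³ mV = 17.4
  4.56 mV → 4.56
  0.0832 V = 0.0832 × 10³ mV = 83.2
Sum: 7.8 + 17.4 + 4.56 + 83.2 = 112.96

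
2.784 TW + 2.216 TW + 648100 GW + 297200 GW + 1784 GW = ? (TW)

952.084 TW

In TW:
  2.784 TW → 2.784
  2.216 TW → 2.216
  648100 GW = 648100 × 10⁻³ TW = 648.1
  297200 GW = 297200 × 10⁻³ TW = 297.2
  1784 GW = 1784 × 10⁻³ TW = 1.784
Sum: 2.784 + 2.216 + 648.1 + 297.2 + 1.784 = 952.084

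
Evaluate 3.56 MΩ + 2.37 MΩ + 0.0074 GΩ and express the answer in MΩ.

13.33 MΩ

In MΩ:
  3.56 MΩ → 3.56
  2.37 MΩ → 2.37
  0.0074 GΩ = 0.0074 × 10^3 MΩ = 7.4
Sum: 3.56 + 2.37 + 7.4 = 13.33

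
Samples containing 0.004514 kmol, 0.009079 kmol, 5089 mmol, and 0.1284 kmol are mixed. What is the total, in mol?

147.082 mol

In mol:
  0.004514 kmol = 0.004514 × 10³ mol = 4.514
  0.009079 kmol = 0.009079 × 10³ mol = 9.079
  5089 mmol = 5089 × 10⁻³ mol = 5.089
  0.1284 kmol = 0.1284 × 10³ mol = 128.4
Sum: 4.514 + 9.079 + 5.089 + 128.4 = 147.082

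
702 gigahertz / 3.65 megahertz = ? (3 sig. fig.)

192000

(702 × 10^9) / (3.65 × 10^6) = 192.3 × 10^3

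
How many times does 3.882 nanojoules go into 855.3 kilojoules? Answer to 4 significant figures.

(855.3 × 10^3) / (3.882 × 10^-9) = 220.32 × 10^12

220300000000000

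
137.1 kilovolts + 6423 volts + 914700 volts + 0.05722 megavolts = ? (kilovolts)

1115.443 kilovolts

In kilovolts:
  137.1 kilovolts → 137.1
  6423 volts = 6423 × 10^-3 kilovolts = 6.423
  914700 volts = 914700 × 10^-3 kilovolts = 914.7
  0.05722 megavolts = 0.05722 × 10^3 kilovolts = 57.22
Sum: 137.1 + 6.423 + 914.7 + 57.22 = 1115.443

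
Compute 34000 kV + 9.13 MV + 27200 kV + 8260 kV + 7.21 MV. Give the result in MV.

85.8 MV

In MV:
  34000 kV = 34000 × 10^-3 MV = 34
  9.13 MV → 9.13
  27200 kV = 27200 × 10^-3 MV = 27.2
  8260 kV = 8260 × 10^-3 MV = 8.26
  7.21 MV → 7.21
Sum: 34 + 9.13 + 27.2 + 8.26 + 7.21 = 85.8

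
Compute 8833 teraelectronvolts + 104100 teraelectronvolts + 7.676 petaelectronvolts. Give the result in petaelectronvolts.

120.609 petaelectronvolts

In petaelectronvolts:
  8833 teraelectronvolts = 8833e-3 petaelectronvolts = 8.833
  104100 teraelectronvolts = 104100e-3 petaelectronvolts = 104.1
  7.676 petaelectronvolts → 7.676
Sum: 8.833 + 104.1 + 7.676 = 120.609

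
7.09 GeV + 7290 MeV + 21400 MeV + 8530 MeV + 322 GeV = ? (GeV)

366.31 GeV

In GeV:
  7.09 GeV → 7.09
  7290 MeV = 7290e-3 GeV = 7.29
  21400 MeV = 21400e-3 GeV = 21.4
  8530 MeV = 8530e-3 GeV = 8.53
  322 GeV → 322
Sum: 7.09 + 7.29 + 21.4 + 8.53 + 322 = 366.31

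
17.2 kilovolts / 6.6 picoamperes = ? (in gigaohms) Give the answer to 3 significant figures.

(17.2 × 10^3) / (6.6 × 10^-12) = 2.6061 × 10^15 Ω

2610000 gigaohms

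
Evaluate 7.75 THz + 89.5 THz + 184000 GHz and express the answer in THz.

281.25 THz

In THz:
  7.75 THz → 7.75
  89.5 THz → 89.5
  184000 GHz = 184000 × 10⁻³ THz = 184
Sum: 7.75 + 89.5 + 184 = 281.25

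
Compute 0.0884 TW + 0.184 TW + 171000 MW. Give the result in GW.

443.4 GW

In GW:
  0.0884 TW = 0.0884 × 10³ GW = 88.4
  0.184 TW = 0.184 × 10³ GW = 184
  171000 MW = 171000 × 10⁻³ GW = 171
Sum: 88.4 + 184 + 171 = 443.4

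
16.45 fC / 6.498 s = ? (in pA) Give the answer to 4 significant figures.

0.002532 pA

(16.45 × 10⁻¹⁵) / (6.498) = 2.53155 × 10⁻¹⁵ A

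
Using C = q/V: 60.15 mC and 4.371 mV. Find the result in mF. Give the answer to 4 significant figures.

13760 mF

(60.15e-3) / (4.371e-3) = 13.7612 F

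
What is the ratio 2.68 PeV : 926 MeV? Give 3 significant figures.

2890000

(2.68 × 10^15) / (926 × 10^6) = 0.002894 × 10^9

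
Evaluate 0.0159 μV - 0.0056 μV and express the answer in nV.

10.3 nV

In nV:
  0.0159 μV = 0.0159e3 nV = 15.9
  0.0056 μV = 0.0056e3 nV = 5.6
Difference: 15.9 - 5.6 = 10.3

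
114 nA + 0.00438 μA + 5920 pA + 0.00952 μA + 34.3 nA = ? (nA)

In nA:
  114 nA → 114
  0.00438 μA = 0.00438 × 10³ nA = 4.38
  5920 pA = 5920 × 10⁻³ nA = 5.92
  0.00952 μA = 0.00952 × 10³ nA = 9.52
  34.3 nA → 34.3
Sum: 114 + 4.38 + 5.92 + 9.52 + 34.3 = 168.12

168.12 nA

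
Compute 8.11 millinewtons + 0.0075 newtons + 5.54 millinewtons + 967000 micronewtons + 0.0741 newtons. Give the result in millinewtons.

In millinewtons:
  8.11 millinewtons → 8.11
  0.0075 newtons = 0.0075 × 10³ millinewtons = 7.5
  5.54 millinewtons → 5.54
  967000 micronewtons = 967000 × 10⁻³ millinewtons = 967
  0.0741 newtons = 0.0741 × 10³ millinewtons = 74.1
Sum: 8.11 + 7.5 + 5.54 + 967 + 74.1 = 1062.25

1062.25 millinewtons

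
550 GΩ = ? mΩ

giga = 10⁹, milli = 10⁻³; factor is 10¹².
550 × 10¹² = 550000000000000

550000000000000 mΩ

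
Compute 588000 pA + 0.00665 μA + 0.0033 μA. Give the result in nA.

597.95 nA

In nA:
  588000 pA = 588000 × 10^-3 nA = 588
  0.00665 μA = 0.00665 × 10^3 nA = 6.65
  0.0033 μA = 0.0033 × 10^3 nA = 3.3
Sum: 588 + 6.65 + 3.3 = 597.95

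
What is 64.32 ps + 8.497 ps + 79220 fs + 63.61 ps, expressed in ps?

215.647 ps

In ps:
  64.32 ps → 64.32
  8.497 ps → 8.497
  79220 fs = 79220e-3 ps = 79.22
  63.61 ps → 63.61
Sum: 64.32 + 8.497 + 79.22 + 63.61 = 215.647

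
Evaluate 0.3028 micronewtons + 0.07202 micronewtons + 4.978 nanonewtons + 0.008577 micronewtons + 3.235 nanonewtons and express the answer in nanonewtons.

In nanonewtons:
  0.3028 micronewtons = 0.3028 × 10³ nanonewtons = 302.8
  0.07202 micronewtons = 0.07202 × 10³ nanonewtons = 72.02
  4.978 nanonewtons → 4.978
  0.008577 micronewtons = 0.008577 × 10³ nanonewtons = 8.577
  3.235 nanonewtons → 3.235
Sum: 302.8 + 72.02 + 4.978 + 8.577 + 3.235 = 391.61

391.61 nanonewtons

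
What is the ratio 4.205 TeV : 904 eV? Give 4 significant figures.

4652000000

(4.205 × 10¹²) / (904) = 0.0046515 × 10¹²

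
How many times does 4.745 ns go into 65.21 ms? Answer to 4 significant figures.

(65.21e-3) / (4.745e-9) = 13.743e6

13740000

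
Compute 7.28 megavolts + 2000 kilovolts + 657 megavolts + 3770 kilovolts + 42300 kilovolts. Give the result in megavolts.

712.35 megavolts

In megavolts:
  7.28 megavolts → 7.28
  2000 kilovolts = 2000 × 10⁻³ megavolts = 2
  657 megavolts → 657
  3770 kilovolts = 3770 × 10⁻³ megavolts = 3.77
  42300 kilovolts = 42300 × 10⁻³ megavolts = 42.3
Sum: 7.28 + 2 + 657 + 3.77 + 42.3 = 712.35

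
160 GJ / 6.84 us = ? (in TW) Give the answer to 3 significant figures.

23400 TW

(160e9) / (6.84e-6) = 23.392e15 W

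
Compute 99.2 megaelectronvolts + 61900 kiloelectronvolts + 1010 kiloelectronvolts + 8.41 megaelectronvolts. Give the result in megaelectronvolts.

In megaelectronvolts:
  99.2 megaelectronvolts → 99.2
  61900 kiloelectronvolts = 61900 × 10⁻³ megaelectronvolts = 61.9
  1010 kiloelectronvolts = 1010 × 10⁻³ megaelectronvolts = 1.01
  8.41 megaelectronvolts → 8.41
Sum: 99.2 + 61.9 + 1.01 + 8.41 = 170.52

170.52 megaelectronvolts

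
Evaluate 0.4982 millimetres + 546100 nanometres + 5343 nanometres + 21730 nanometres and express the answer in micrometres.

1071.373 micrometres

In micrometres:
  0.4982 millimetres = 0.4982 × 10³ micrometres = 498.2
  546100 nanometres = 546100 × 10⁻³ micrometres = 546.1
  5343 nanometres = 5343 × 10⁻³ micrometres = 5.343
  21730 nanometres = 21730 × 10⁻³ micrometres = 21.73
Sum: 498.2 + 546.1 + 5.343 + 21.73 = 1071.373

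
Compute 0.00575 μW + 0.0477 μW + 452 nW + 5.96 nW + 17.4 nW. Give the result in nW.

528.81 nW

In nW:
  0.00575 μW = 0.00575 × 10^3 nW = 5.75
  0.0477 μW = 0.0477 × 10^3 nW = 47.7
  452 nW → 452
  5.96 nW → 5.96
  17.4 nW → 17.4
Sum: 5.75 + 47.7 + 452 + 5.96 + 17.4 = 528.81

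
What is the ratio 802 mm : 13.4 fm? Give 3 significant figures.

(802 × 10^-3) / (13.4 × 10^-15) = 59.85 × 10^12

59900000000000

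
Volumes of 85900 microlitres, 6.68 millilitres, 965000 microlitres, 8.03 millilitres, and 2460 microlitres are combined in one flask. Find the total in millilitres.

In millilitres:
  85900 microlitres = 85900e-3 millilitres = 85.9
  6.68 millilitres → 6.68
  965000 microlitres = 965000e-3 millilitres = 965
  8.03 millilitres → 8.03
  2460 microlitres = 2460e-3 millilitres = 2.46
Sum: 85.9 + 6.68 + 965 + 8.03 + 2.46 = 1068.07

1068.07 millilitres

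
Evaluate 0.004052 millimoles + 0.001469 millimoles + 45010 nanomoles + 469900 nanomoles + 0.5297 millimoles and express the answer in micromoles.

1050.131 micromoles

In micromoles:
  0.004052 millimoles = 0.004052 × 10^3 micromoles = 4.052
  0.001469 millimoles = 0.001469 × 10^3 micromoles = 1.469
  45010 nanomoles = 45010 × 10^-3 micromoles = 45.01
  469900 nanomoles = 469900 × 10^-3 micromoles = 469.9
  0.5297 millimoles = 0.5297 × 10^3 micromoles = 529.7
Sum: 4.052 + 1.469 + 45.01 + 469.9 + 529.7 = 1050.131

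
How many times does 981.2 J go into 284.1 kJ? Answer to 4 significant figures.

(284.1e3) / (981.2) = 0.28954e3

289.5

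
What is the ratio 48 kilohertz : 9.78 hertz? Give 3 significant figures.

(48 × 10³) / (9.78) = 4.908 × 10³

4910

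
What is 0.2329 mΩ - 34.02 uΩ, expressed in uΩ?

In uΩ:
  0.2329 mΩ = 0.2329 × 10³ uΩ = 232.9
  34.02 uΩ → 34.02
Difference: 232.9 - 34.02 = 198.88

198.88 uΩ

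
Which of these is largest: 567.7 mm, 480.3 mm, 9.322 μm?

567.7 mm

567.7 mm = 0.5677 m
480.3 mm = 0.4803 m
9.322 μm = 0.000009322 m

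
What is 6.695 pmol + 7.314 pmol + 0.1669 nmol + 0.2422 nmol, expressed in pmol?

In pmol:
  6.695 pmol → 6.695
  7.314 pmol → 7.314
  0.1669 nmol = 0.1669e3 pmol = 166.9
  0.2422 nmol = 0.2422e3 pmol = 242.2
Sum: 6.695 + 7.314 + 166.9 + 242.2 = 423.109

423.109 pmol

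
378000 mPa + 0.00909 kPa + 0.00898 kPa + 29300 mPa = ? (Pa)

425.37 Pa

In Pa:
  378000 mPa = 378000 × 10⁻³ Pa = 378
  0.00909 kPa = 0.00909 × 10³ Pa = 9.09
  0.00898 kPa = 0.00898 × 10³ Pa = 8.98
  29300 mPa = 29300 × 10⁻³ Pa = 29.3
Sum: 378 + 9.09 + 8.98 + 29.3 = 425.37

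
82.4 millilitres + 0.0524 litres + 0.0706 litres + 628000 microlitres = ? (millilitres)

833.4 millilitres

In millilitres:
  82.4 millilitres → 82.4
  0.0524 litres = 0.0524 × 10³ millilitres = 52.4
  0.0706 litres = 0.0706 × 10³ millilitres = 70.6
  628000 microlitres = 628000 × 10⁻³ millilitres = 628
Sum: 82.4 + 52.4 + 70.6 + 628 = 833.4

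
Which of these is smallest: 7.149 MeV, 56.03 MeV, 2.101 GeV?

7.149 MeV

7.149 MeV = 7149000 eV
56.03 MeV = 56030000 eV
2.101 GeV = 2101000000 eV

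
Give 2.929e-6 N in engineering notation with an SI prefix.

= 2.929e-6 N; 1e-6 is micro.

2.929 µN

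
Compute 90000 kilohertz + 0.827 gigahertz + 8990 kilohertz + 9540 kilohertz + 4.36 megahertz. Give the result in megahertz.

In megahertz:
  90000 kilohertz = 90000 × 10⁻³ megahertz = 90
  0.827 gigahertz = 0.827 × 10³ megahertz = 827
  8990 kilohertz = 8990 × 10⁻³ megahertz = 8.99
  9540 kilohertz = 9540 × 10⁻³ megahertz = 9.54
  4.36 megahertz → 4.36
Sum: 90 + 827 + 8.99 + 9.54 + 4.36 = 939.89

939.89 megahertz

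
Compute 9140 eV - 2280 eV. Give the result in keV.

6.86 keV

In keV:
  9140 eV = 9140 × 10⁻³ keV = 9.14
  2280 eV = 2280 × 10⁻³ keV = 2.28
Difference: 9.14 - 2.28 = 6.86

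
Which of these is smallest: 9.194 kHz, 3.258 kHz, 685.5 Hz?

9.194 kHz = 9194 Hz
3.258 kHz = 3258 Hz
685.5 Hz = 685.5 Hz

685.5 Hz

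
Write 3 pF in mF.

pico = 1e-12, milli = 1e-3; factor is 1e-9.
3 × 1e-9 = 0.000000003

0.000000003 mF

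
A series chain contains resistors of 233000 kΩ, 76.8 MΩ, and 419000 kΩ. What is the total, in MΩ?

In MΩ:
  233000 kΩ = 233000 × 10⁻³ MΩ = 233
  76.8 MΩ → 76.8
  419000 kΩ = 419000 × 10⁻³ MΩ = 419
Sum: 233 + 76.8 + 419 = 728.8

728.8 MΩ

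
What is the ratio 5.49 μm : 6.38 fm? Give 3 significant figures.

(5.49 × 10⁻⁶) / (6.38 × 10⁻¹⁵) = 0.8605 × 10⁹

861000000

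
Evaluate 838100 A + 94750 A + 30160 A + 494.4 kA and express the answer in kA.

In kA:
  838100 A = 838100 × 10^-3 kA = 838.1
  94750 A = 94750 × 10^-3 kA = 94.75
  30160 A = 30160 × 10^-3 kA = 30.16
  494.4 kA → 494.4
Sum: 838.1 + 94.75 + 30.16 + 494.4 = 1457.41

1457.41 kA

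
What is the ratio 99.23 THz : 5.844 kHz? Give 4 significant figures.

16980000000

(99.23 × 10¹²) / (5.844 × 10³) = 16.98 × 10⁹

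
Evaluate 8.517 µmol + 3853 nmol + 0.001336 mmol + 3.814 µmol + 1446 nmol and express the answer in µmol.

In µmol:
  8.517 µmol → 8.517
  3853 nmol = 3853 × 10⁻³ µmol = 3.853
  0.001336 mmol = 0.001336 × 10³ µmol = 1.336
  3.814 µmol → 3.814
  1446 nmol = 1446 × 10⁻³ µmol = 1.446
Sum: 8.517 + 3.853 + 1.336 + 3.814 + 1.446 = 18.966

18.966 µmol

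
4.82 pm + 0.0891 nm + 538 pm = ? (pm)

631.92 pm

In pm:
  4.82 pm → 4.82
  0.0891 nm = 0.0891e3 pm = 89.1
  538 pm → 538
Sum: 4.82 + 89.1 + 538 = 631.92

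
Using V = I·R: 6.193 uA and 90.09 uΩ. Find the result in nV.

6.193 × 10^-6 × 90.09 × 10^-6 = 557.92737 × 10^-12 V

0.55792737 nV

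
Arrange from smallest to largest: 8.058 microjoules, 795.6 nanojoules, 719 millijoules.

8.058 microjoules = 0.000008058 joules
795.6 nanojoules = 0.0000007956 joules
719 millijoules = 0.719 joules

795.6 nanojoules < 8.058 microjoules < 719 millijoules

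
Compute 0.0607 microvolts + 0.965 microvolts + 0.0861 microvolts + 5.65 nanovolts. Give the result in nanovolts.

1117.45 nanovolts

In nanovolts:
  0.0607 microvolts = 0.0607 × 10^3 nanovolts = 60.7
  0.965 microvolts = 0.965 × 10^3 nanovolts = 965
  0.0861 microvolts = 0.0861 × 10^3 nanovolts = 86.1
  5.65 nanovolts → 5.65
Sum: 60.7 + 965 + 86.1 + 5.65 = 1117.45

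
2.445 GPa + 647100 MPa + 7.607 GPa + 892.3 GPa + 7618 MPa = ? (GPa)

1557.07 GPa

In GPa:
  2.445 GPa → 2.445
  647100 MPa = 647100 × 10⁻³ GPa = 647.1
  7.607 GPa → 7.607
  892.3 GPa → 892.3
  7618 MPa = 7618 × 10⁻³ GPa = 7.618
Sum: 2.445 + 647.1 + 7.607 + 892.3 + 7.618 = 1557.07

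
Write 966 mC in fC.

milli = 1e-3, femto = 1e-15; factor is 1e12.
966 × 1e12 = 966000000000000

966000000000000 fC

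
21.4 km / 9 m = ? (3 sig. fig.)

2380

(21.4e3) / (9) = 2.378e3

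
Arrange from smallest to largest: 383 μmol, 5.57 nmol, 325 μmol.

5.57 nmol < 325 μmol < 383 μmol

383 μmol = 0.000383 mol
5.57 nmol = 0.00000000557 mol
325 μmol = 0.000325 mol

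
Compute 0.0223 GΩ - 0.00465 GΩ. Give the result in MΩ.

17.65 MΩ

In MΩ:
  0.0223 GΩ = 0.0223 × 10^3 MΩ = 22.3
  0.00465 GΩ = 0.00465 × 10^3 MΩ = 4.65
Difference: 22.3 - 4.65 = 17.65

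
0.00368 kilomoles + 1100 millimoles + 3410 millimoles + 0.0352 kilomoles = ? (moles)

43.39 moles

In moles:
  0.00368 kilomoles = 0.00368 × 10^3 moles = 3.68
  1100 millimoles = 1100 × 10^-3 moles = 1.1
  3410 millimoles = 3410 × 10^-3 moles = 3.41
  0.0352 kilomoles = 0.0352 × 10^3 moles = 35.2
Sum: 3.68 + 1.1 + 3.41 + 35.2 = 43.39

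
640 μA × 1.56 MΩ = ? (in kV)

0.9984 kV

640 × 10⁻⁶ × 1.56 × 10⁶ = 998.4 V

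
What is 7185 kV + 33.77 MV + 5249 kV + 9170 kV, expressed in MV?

In MV:
  7185 kV = 7185 × 10^-3 MV = 7.185
  33.77 MV → 33.77
  5249 kV = 5249 × 10^-3 MV = 5.249
  9170 kV = 9170 × 10^-3 MV = 9.17
Sum: 7.185 + 33.77 + 5.249 + 9.17 = 55.374

55.374 MV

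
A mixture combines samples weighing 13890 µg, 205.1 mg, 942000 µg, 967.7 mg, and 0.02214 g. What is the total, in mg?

2150.83 mg

In mg:
  13890 µg = 13890e-3 mg = 13.89
  205.1 mg → 205.1
  942000 µg = 942000e-3 mg = 942
  967.7 mg → 967.7
  0.02214 g = 0.02214e3 mg = 22.14
Sum: 13.89 + 205.1 + 942 + 967.7 + 22.14 = 2150.83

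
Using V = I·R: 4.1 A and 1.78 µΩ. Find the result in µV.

7.298 µV

4.1 × 1.78e-6 = 7.298e-6 V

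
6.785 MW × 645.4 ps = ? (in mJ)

4.379039 mJ

6.785 × 10⁶ × 645.4 × 10⁻¹² = 4379.039 × 10⁻⁶ J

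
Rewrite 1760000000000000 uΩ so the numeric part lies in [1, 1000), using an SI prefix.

= 1.76 × 10^9 Ω; 10^9 is giga.

1.76 GΩ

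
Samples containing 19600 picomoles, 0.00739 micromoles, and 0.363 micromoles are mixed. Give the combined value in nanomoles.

In nanomoles:
  19600 picomoles = 19600 × 10^-3 nanomoles = 19.6
  0.00739 micromoles = 0.00739 × 10^3 nanomoles = 7.39
  0.363 micromoles = 0.363 × 10^3 nanomoles = 363
Sum: 19.6 + 7.39 + 363 = 389.99

389.99 nanomoles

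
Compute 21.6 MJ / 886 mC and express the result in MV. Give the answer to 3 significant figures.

(21.6 × 10^6) / (886 × 10^-3) = 0.024379 × 10^9 V

24.4 MV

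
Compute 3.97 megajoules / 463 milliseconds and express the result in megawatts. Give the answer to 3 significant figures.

(3.97 × 10^6) / (463 × 10^-3) = 0.0085745 × 10^9 W

8.57 megawatts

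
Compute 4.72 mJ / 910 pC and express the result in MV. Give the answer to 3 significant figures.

5.19 MV

(4.72 × 10^-3) / (910 × 10^-12) = 0.0051868 × 10^9 V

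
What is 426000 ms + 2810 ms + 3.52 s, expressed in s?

In s:
  426000 ms = 426000e-3 s = 426
  2810 ms = 2810e-3 s = 2.81
  3.52 s → 3.52
Sum: 426 + 2.81 + 3.52 = 432.33

432.33 s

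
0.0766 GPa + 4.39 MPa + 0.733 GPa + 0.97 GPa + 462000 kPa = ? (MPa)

2245.99 MPa

In MPa:
  0.0766 GPa = 0.0766 × 10^3 MPa = 76.6
  4.39 MPa → 4.39
  0.733 GPa = 0.733 × 10^3 MPa = 733
  0.97 GPa = 0.97 × 10^3 MPa = 970
  462000 kPa = 462000 × 10^-3 MPa = 462
Sum: 76.6 + 4.39 + 733 + 970 + 462 = 2245.99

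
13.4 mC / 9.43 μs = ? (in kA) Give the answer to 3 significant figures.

(13.4 × 10^-3) / (9.43 × 10^-6) = 1.421 × 10^3 A

1.42 kA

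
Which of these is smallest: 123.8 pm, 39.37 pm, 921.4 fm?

123.8 pm = 0.0000000001238 m
39.37 pm = 0.00000000003937 m
921.4 fm = 0.0000000000009214 m

921.4 fm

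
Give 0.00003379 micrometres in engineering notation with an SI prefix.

33.79 picometres

= 33.79e-12 metres; 1e-12 is pico.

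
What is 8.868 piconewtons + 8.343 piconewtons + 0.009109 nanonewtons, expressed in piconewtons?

In piconewtons:
  8.868 piconewtons → 8.868
  8.343 piconewtons → 8.343
  0.009109 nanonewtons = 0.009109 × 10^3 piconewtons = 9.109
Sum: 8.868 + 8.343 + 9.109 = 26.32

26.32 piconewtons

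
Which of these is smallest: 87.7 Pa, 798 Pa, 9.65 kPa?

87.7 Pa = 87.7 Pa
798 Pa = 798 Pa
9.65 kPa = 9650 Pa

87.7 Pa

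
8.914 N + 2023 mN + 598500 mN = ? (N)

In N:
  8.914 N → 8.914
  2023 mN = 2023 × 10⁻³ N = 2.023
  598500 mN = 598500 × 10⁻³ N = 598.5
Sum: 8.914 + 2.023 + 598.5 = 609.437

609.437 N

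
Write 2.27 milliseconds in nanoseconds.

2270000 nanoseconds

milli = 10⁻³, nano = 10⁻⁹; factor is 10⁶.
2.27 × 10⁶ = 2270000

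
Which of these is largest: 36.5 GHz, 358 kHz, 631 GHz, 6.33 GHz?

631 GHz

36.5 GHz = 36500000000 Hz
358 kHz = 358000 Hz
631 GHz = 631000000000 Hz
6.33 GHz = 6330000000 Hz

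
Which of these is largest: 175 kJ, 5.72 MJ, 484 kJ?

5.72 MJ

175 kJ = 175000 J
5.72 MJ = 5720000 J
484 kJ = 484000 J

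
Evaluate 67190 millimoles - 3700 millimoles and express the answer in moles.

63.49 moles

In moles:
  67190 millimoles = 67190 × 10^-3 moles = 67.19
  3700 millimoles = 3700 × 10^-3 moles = 3.7
Difference: 67.19 - 3.7 = 63.49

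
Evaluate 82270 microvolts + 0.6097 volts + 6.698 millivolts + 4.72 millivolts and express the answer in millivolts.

In millivolts:
  82270 microvolts = 82270 × 10⁻³ millivolts = 82.27
  0.6097 volts = 0.6097 × 10³ millivolts = 609.7
  6.698 millivolts → 6.698
  4.72 millivolts → 4.72
Sum: 82.27 + 609.7 + 6.698 + 4.72 = 703.388

703.388 millivolts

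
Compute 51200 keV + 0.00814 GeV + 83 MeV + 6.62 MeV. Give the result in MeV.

In MeV:
  51200 keV = 51200e-3 MeV = 51.2
  0.00814 GeV = 0.00814e3 MeV = 8.14
  83 MeV → 83
  6.62 MeV → 6.62
Sum: 51.2 + 8.14 + 83 + 6.62 = 148.96

148.96 MeV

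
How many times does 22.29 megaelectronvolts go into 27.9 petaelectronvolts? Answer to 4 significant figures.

(27.9e15) / (22.29e6) = 1.2517e9

1252000000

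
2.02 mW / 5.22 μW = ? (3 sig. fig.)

387

(2.02 × 10⁻³) / (5.22 × 10⁻⁶) = 0.387 × 10³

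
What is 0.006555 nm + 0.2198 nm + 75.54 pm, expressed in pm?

301.895 pm

In pm:
  0.006555 nm = 0.006555 × 10^3 pm = 6.555
  0.2198 nm = 0.2198 × 10^3 pm = 219.8
  75.54 pm → 75.54
Sum: 6.555 + 219.8 + 75.54 = 301.895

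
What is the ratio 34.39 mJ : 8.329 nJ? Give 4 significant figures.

(34.39e-3) / (8.329e-9) = 4.1289e6

4129000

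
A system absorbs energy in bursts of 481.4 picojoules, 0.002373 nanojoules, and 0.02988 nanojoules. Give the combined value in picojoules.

513.653 picojoules

In picojoules:
  481.4 picojoules → 481.4
  0.002373 nanojoules = 0.002373e3 picojoules = 2.373
  0.02988 nanojoules = 0.02988e3 picojoules = 29.88
Sum: 481.4 + 2.373 + 29.88 = 513.653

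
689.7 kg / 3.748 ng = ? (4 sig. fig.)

(689.7e3) / (3.748e-9) = 184.02e12

184000000000000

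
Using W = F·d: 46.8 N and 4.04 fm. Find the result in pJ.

0.189072 pJ

46.8 × 4.04e-15 = 189.072e-15 J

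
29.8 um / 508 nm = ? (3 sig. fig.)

(29.8e-6) / (508e-9) = 0.05866e3

58.7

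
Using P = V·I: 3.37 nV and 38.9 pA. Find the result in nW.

3.37 × 10⁻⁹ × 38.9 × 10⁻¹² = 131.093 × 10⁻²¹ W

0.000000000131093 nW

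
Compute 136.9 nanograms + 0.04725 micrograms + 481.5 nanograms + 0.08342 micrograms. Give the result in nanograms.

749.07 nanograms

In nanograms:
  136.9 nanograms → 136.9
  0.04725 micrograms = 0.04725 × 10^3 nanograms = 47.25
  481.5 nanograms → 481.5
  0.08342 micrograms = 0.08342 × 10^3 nanograms = 83.42
Sum: 136.9 + 47.25 + 481.5 + 83.42 = 749.07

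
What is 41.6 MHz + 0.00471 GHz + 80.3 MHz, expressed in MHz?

In MHz:
  41.6 MHz → 41.6
  0.00471 GHz = 0.00471e3 MHz = 4.71
  80.3 MHz → 80.3
Sum: 41.6 + 4.71 + 80.3 = 126.61

126.61 MHz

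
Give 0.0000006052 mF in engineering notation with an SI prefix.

605.2 pF

= 605.2e-12 F; 1e-12 is pico.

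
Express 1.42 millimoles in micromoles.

milli = 10⁻³, micro = 10⁻⁶; factor is 10³.
1.42 × 10³ = 1420

1420 micromoles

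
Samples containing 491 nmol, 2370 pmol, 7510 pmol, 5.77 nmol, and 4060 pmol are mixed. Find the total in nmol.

In nmol:
  491 nmol → 491
  2370 pmol = 2370e-3 nmol = 2.37
  7510 pmol = 7510e-3 nmol = 7.51
  5.77 nmol → 5.77
  4060 pmol = 4060e-3 nmol = 4.06
Sum: 491 + 2.37 + 7.51 + 5.77 + 4.06 = 510.71

510.71 nmol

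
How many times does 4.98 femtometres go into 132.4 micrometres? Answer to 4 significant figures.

(132.4 × 10^-6) / (4.98 × 10^-15) = 26.586 × 10^9

26590000000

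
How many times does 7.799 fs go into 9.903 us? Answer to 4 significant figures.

1270000000

(9.903e-6) / (7.799e-15) = 1.2698e9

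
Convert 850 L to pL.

(no prefix) = 1e0, pico = 1e-12; factor is 1e12.
850 × 1e12 = 850000000000000

850000000000000 pL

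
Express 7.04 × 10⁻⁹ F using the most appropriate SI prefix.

= 7.04 × 10⁻⁹ F; 10⁻⁹ is nano.

7.04 nF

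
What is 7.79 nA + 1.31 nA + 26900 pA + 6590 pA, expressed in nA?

In nA:
  7.79 nA → 7.79
  1.31 nA → 1.31
  26900 pA = 26900 × 10⁻³ nA = 26.9
  6590 pA = 6590 × 10⁻³ nA = 6.59
Sum: 7.79 + 1.31 + 26.9 + 6.59 = 42.59

42.59 nA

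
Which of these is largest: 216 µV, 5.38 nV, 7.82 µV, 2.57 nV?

216 µV = 0.000216 V
5.38 nV = 0.00000000538 V
7.82 µV = 0.00000782 V
2.57 nV = 0.00000000257 V

216 µV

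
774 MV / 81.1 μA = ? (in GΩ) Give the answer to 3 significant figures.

(774e6) / (81.1e-6) = 9.5438e12 Ω

9540 GΩ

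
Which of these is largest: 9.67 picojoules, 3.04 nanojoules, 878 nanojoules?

9.67 picojoules = 0.00000000000967 joules
3.04 nanojoules = 0.00000000304 joules
878 nanojoules = 0.000000878 joules

878 nanojoules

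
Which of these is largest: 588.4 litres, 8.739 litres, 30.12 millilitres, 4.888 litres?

588.4 litres = 588.4 litres
8.739 litres = 8.739 litres
30.12 millilitres = 0.03012 litres
4.888 litres = 4.888 litres

588.4 litres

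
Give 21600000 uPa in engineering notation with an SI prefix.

= 21.6 Pa; mantissa already in [1, 1000).

21.6 Pa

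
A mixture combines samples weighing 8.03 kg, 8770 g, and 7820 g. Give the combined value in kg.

In kg:
  8.03 kg → 8.03
  8770 g = 8770 × 10⁻³ kg = 8.77
  7820 g = 7820 × 10⁻³ kg = 7.82
Sum: 8.03 + 8.77 + 7.82 = 24.62

24.62 kg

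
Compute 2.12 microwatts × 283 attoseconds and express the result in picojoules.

2.12 × 10⁻⁶ × 283 × 10⁻¹⁸ = 599.96 × 10⁻²⁴ J

0.00000000059996 picojoules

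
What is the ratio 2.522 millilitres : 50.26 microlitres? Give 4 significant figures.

50.18

(2.522 × 10⁻³) / (50.26 × 10⁻⁶) = 0.050179 × 10³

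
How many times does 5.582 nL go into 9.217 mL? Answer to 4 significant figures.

(9.217 × 10⁻³) / (5.582 × 10⁻⁹) = 1.6512 × 10⁶

1651000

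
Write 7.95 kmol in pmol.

7950000000000000 pmol

kilo = 10^3, pico = 10^-12; factor is 10^15.
7.95 × 10^15 = 7950000000000000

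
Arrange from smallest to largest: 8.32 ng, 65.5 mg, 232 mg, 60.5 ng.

8.32 ng = 0.00000000832 g
65.5 mg = 0.0655 g
232 mg = 0.232 g
60.5 ng = 0.0000000605 g

8.32 ng < 60.5 ng < 65.5 mg < 232 mg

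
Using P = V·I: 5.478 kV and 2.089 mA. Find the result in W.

11.443542 W

5.478e3 × 2.089e-3 = 11.443542 W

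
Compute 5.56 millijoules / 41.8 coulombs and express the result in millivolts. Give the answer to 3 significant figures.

0.133 millivolts

(5.56 × 10⁻³) / (41.8) = 0.13301 × 10⁻³ V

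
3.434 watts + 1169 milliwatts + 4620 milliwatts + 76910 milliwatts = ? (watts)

86.133 watts

In watts:
  3.434 watts → 3.434
  1169 milliwatts = 1169e-3 watts = 1.169
  4620 milliwatts = 4620e-3 watts = 4.62
  76910 milliwatts = 76910e-3 watts = 76.91
Sum: 3.434 + 1.169 + 4.62 + 76.91 = 86.133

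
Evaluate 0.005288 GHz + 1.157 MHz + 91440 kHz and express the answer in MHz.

97.885 MHz

In MHz:
  0.005288 GHz = 0.005288 × 10³ MHz = 5.288
  1.157 MHz → 1.157
  91440 kHz = 91440 × 10⁻³ MHz = 91.44
Sum: 5.288 + 1.157 + 91.44 = 97.885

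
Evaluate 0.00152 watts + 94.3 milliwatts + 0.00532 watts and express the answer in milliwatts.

In milliwatts:
  0.00152 watts = 0.00152 × 10³ milliwatts = 1.52
  94.3 milliwatts → 94.3
  0.00532 watts = 0.00532 × 10³ milliwatts = 5.32
Sum: 1.52 + 94.3 + 5.32 = 101.14

101.14 milliwatts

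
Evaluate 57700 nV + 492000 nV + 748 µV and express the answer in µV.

In µV:
  57700 nV = 57700 × 10^-3 µV = 57.7
  492000 nV = 492000 × 10^-3 µV = 492
  748 µV → 748
Sum: 57.7 + 492 + 748 = 1297.7

1297.7 µV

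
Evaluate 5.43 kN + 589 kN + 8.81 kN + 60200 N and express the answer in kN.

In kN:
  5.43 kN → 5.43
  589 kN → 589
  8.81 kN → 8.81
  60200 N = 60200e-3 kN = 60.2
Sum: 5.43 + 589 + 8.81 + 60.2 = 663.44

663.44 kN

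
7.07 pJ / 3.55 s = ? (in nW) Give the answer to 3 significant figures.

0.00199 nW

(7.07 × 10^-12) / (3.55) = 1.9915 × 10^-12 W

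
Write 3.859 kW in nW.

kilo = 10³, nano = 10⁻⁹; factor is 10¹².
3.859 × 10¹² = 3859000000000

3859000000000 nW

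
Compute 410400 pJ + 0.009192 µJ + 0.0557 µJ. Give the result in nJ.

475.292 nJ

In nJ:
  410400 pJ = 410400e-3 nJ = 410.4
  0.009192 µJ = 0.009192e3 nJ = 9.192
  0.0557 µJ = 0.0557e3 nJ = 55.7
Sum: 410.4 + 9.192 + 55.7 = 475.292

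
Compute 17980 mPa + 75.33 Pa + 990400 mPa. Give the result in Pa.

1083.71 Pa

In Pa:
  17980 mPa = 17980 × 10^-3 Pa = 17.98
  75.33 Pa → 75.33
  990400 mPa = 990400 × 10^-3 Pa = 990.4
Sum: 17.98 + 75.33 + 990.4 = 1083.71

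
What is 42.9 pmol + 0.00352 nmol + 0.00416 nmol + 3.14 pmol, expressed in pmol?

53.72 pmol

In pmol:
  42.9 pmol → 42.9
  0.00352 nmol = 0.00352 × 10^3 pmol = 3.52
  0.00416 nmol = 0.00416 × 10^3 pmol = 4.16
  3.14 pmol → 3.14
Sum: 42.9 + 3.52 + 4.16 + 3.14 = 53.72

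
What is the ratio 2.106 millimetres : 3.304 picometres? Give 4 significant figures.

(2.106e-3) / (3.304e-12) = 0.63741e9

637400000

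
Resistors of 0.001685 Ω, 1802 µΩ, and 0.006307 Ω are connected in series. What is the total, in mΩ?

9.794 mΩ

In mΩ:
  0.001685 Ω = 0.001685 × 10³ mΩ = 1.685
  1802 µΩ = 1802 × 10⁻³ mΩ = 1.802
  0.006307 Ω = 0.006307 × 10³ mΩ = 6.307
Sum: 1.685 + 1.802 + 6.307 = 9.794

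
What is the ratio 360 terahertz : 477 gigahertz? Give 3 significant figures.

(360 × 10^12) / (477 × 10^9) = 0.7547 × 10^3

755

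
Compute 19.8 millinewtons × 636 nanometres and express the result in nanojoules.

19.8 × 10⁻³ × 636 × 10⁻⁹ = 12592.8 × 10⁻¹² J

12.5928 nanojoules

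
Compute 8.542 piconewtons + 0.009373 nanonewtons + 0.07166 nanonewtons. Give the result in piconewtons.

In piconewtons:
  8.542 piconewtons → 8.542
  0.009373 nanonewtons = 0.009373 × 10³ piconewtons = 9.373
  0.07166 nanonewtons = 0.07166 × 10³ piconewtons = 71.66
Sum: 8.542 + 9.373 + 71.66 = 89.575

89.575 piconewtons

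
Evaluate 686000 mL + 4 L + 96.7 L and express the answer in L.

786.7 L

In L:
  686000 mL = 686000 × 10^-3 L = 686
  4 L → 4
  96.7 L → 96.7
Sum: 686 + 4 + 96.7 = 786.7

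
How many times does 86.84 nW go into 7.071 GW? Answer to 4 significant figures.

81430000000000000

(7.071e9) / (86.84e-9) = 0.081426e18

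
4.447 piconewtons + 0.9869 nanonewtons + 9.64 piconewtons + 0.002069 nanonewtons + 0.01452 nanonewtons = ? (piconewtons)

In piconewtons:
  4.447 piconewtons → 4.447
  0.9869 nanonewtons = 0.9869 × 10^3 piconewtons = 986.9
  9.64 piconewtons → 9.64
  0.002069 nanonewtons = 0.002069 × 10^3 piconewtons = 2.069
  0.01452 nanonewtons = 0.01452 × 10^3 piconewtons = 14.52
Sum: 4.447 + 986.9 + 9.64 + 2.069 + 14.52 = 1017.576

1017.576 piconewtons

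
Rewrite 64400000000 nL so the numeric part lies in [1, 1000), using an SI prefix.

64.4 L

= 64.4 L; mantissa already in [1, 1000).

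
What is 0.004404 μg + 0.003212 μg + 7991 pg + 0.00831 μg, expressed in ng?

In ng:
  0.004404 μg = 0.004404 × 10³ ng = 4.404
  0.003212 μg = 0.003212 × 10³ ng = 3.212
  7991 pg = 7991 × 10⁻³ ng = 7.991
  0.00831 μg = 0.00831 × 10³ ng = 8.31
Sum: 4.404 + 3.212 + 7.991 + 8.31 = 23.917

23.917 ng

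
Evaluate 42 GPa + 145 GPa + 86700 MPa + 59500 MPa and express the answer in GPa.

In GPa:
  42 GPa → 42
  145 GPa → 145
  86700 MPa = 86700e-3 GPa = 86.7
  59500 MPa = 59500e-3 GPa = 59.5
Sum: 42 + 145 + 86.7 + 59.5 = 333.2

333.2 GPa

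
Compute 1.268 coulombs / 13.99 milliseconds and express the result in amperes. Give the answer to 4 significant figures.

90.64 amperes

(1.268) / (13.99 × 10^-3) = 0.0906362 × 10^3 A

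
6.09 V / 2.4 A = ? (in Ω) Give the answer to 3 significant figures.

2.54 Ω

(6.09) / (2.4) = 2.5375 Ω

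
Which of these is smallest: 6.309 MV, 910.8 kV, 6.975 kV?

6.309 MV = 6309000 V
910.8 kV = 910800 V
6.975 kV = 6975 V

6.975 kV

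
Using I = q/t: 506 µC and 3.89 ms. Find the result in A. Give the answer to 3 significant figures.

0.130 A

(506 × 10⁻⁶) / (3.89 × 10⁻³) = 130.08 × 10⁻³ A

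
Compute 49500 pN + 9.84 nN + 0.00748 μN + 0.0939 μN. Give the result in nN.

In nN:
  49500 pN = 49500e-3 nN = 49.5
  9.84 nN → 9.84
  0.00748 μN = 0.00748e3 nN = 7.48
  0.0939 μN = 0.0939e3 nN = 93.9
Sum: 49.5 + 9.84 + 7.48 + 93.9 = 160.72

160.72 nN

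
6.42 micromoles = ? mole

0.00000642 moles

micro = 10^-6, (no prefix) = 10^0; factor is 10^-6.
6.42 × 10^-6 = 0.00000642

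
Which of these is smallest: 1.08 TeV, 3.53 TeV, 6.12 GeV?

6.12 GeV

1.08 TeV = 1080000000000 eV
3.53 TeV = 3530000000000 eV
6.12 GeV = 6120000000 eV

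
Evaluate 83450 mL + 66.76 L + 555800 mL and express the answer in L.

In L:
  83450 mL = 83450e-3 L = 83.45
  66.76 L → 66.76
  555800 mL = 555800e-3 L = 555.8
Sum: 83.45 + 66.76 + 555.8 = 706.01

706.01 L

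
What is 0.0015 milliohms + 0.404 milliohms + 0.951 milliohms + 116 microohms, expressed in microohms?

In microohms:
  0.0015 milliohms = 0.0015 × 10³ microohms = 1.5
  0.404 milliohms = 0.404 × 10³ microohms = 404
  0.951 milliohms = 0.951 × 10³ microohms = 951
  116 microohms → 116
Sum: 1.5 + 404 + 951 + 116 = 1472.5

1472.5 microohms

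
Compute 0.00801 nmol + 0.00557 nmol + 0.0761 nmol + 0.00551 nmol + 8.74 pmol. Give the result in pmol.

103.93 pmol

In pmol:
  0.00801 nmol = 0.00801 × 10^3 pmol = 8.01
  0.00557 nmol = 0.00557 × 10^3 pmol = 5.57
  0.0761 nmol = 0.0761 × 10^3 pmol = 76.1
  0.00551 nmol = 0.00551 × 10^3 pmol = 5.51
  8.74 pmol → 8.74
Sum: 8.01 + 5.57 + 76.1 + 5.51 + 8.74 = 103.93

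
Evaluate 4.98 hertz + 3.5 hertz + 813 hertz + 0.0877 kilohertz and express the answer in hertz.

909.18 hertz

In hertz:
  4.98 hertz → 4.98
  3.5 hertz → 3.5
  813 hertz → 813
  0.0877 kilohertz = 0.0877 × 10³ hertz = 87.7
Sum: 4.98 + 3.5 + 813 + 87.7 = 909.18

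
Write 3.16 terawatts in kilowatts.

3160000000 kilowatts

tera = 10^12, kilo = 10^3; factor is 10^9.
3.16 × 10^9 = 3160000000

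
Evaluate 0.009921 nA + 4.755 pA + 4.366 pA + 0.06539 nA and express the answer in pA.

In pA:
  0.009921 nA = 0.009921 × 10^3 pA = 9.921
  4.755 pA → 4.755
  4.366 pA → 4.366
  0.06539 nA = 0.06539 × 10^3 pA = 65.39
Sum: 9.921 + 4.755 + 4.366 + 65.39 = 84.432

84.432 pA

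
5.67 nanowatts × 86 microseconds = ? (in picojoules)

5.67e-9 × 86e-6 = 487.62e-15 J

0.48762 picojoules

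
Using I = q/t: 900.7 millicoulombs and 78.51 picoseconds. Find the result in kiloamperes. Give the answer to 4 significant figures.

(900.7 × 10⁻³) / (78.51 × 10⁻¹²) = 11.4724 × 10⁹ A

11470000 kiloamperes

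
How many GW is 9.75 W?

(no prefix) = 10^0, giga = 10^9; factor is 10^-9.
9.75 × 10^-9 = 0.00000000975

0.00000000975 GW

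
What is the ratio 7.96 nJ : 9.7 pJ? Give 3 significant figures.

(7.96 × 10^-9) / (9.7 × 10^-12) = 0.8206 × 10^3

821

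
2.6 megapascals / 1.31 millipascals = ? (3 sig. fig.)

1980000000

(2.6 × 10^6) / (1.31 × 10^-3) = 1.985 × 10^9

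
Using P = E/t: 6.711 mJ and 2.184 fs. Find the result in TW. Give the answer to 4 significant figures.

3.073 TW

(6.711 × 10⁻³) / (2.184 × 10⁻¹⁵) = 3.0728 × 10¹² W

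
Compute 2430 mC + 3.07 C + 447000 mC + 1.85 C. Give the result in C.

454.35 C

In C:
  2430 mC = 2430e-3 C = 2.43
  3.07 C → 3.07
  447000 mC = 447000e-3 C = 447
  1.85 C → 1.85
Sum: 2.43 + 3.07 + 447 + 1.85 = 454.35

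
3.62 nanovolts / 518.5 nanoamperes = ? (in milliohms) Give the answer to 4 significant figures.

6.982 milliohms

(3.62 × 10⁻⁹) / (518.5 × 10⁻⁹) = 0.00698168 Ω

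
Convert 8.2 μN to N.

0.0000082 N

micro = 1e-6, (no prefix) = 1e0; factor is 1e-6.
8.2 × 1e-6 = 0.0000082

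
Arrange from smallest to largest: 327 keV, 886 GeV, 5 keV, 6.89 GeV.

5 keV < 327 keV < 6.89 GeV < 886 GeV

327 keV = 327000 eV
886 GeV = 886000000000 eV
5 keV = 5000 eV
6.89 GeV = 6890000000 eV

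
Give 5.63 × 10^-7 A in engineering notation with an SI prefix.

563 nA

= 563 × 10^-9 A; 10^-9 is nano.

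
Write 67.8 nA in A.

0.0000000678 A

nano = 10^-9, (no prefix) = 10^0; factor is 10^-9.
67.8 × 10^-9 = 0.0000000678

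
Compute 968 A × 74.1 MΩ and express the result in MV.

968 × 74.1 × 10^6 = 71728.8 × 10^6 V

71728.8 MV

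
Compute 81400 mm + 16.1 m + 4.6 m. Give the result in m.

In m:
  81400 mm = 81400 × 10^-3 m = 81.4
  16.1 m → 16.1
  4.6 m → 4.6
Sum: 81.4 + 16.1 + 4.6 = 102.1

102.1 m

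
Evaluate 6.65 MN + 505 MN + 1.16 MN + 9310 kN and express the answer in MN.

In MN:
  6.65 MN → 6.65
  505 MN → 505
  1.16 MN → 1.16
  9310 kN = 9310e-3 MN = 9.31
Sum: 6.65 + 505 + 1.16 + 9.31 = 522.12

522.12 MN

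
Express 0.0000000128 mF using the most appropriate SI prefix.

12.8 pF

= 12.8e-12 F; 1e-12 is pico.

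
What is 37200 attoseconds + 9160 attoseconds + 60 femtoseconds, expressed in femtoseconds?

106.36 femtoseconds

In femtoseconds:
  37200 attoseconds = 37200e-3 femtoseconds = 37.2
  9160 attoseconds = 9160e-3 femtoseconds = 9.16
  60 femtoseconds → 60
Sum: 37.2 + 9.16 + 60 = 106.36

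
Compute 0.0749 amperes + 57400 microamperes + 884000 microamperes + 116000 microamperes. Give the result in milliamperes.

In milliamperes:
  0.0749 amperes = 0.0749 × 10^3 milliamperes = 74.9
  57400 microamperes = 57400 × 10^-3 milliamperes = 57.4
  884000 microamperes = 884000 × 10^-3 milliamperes = 884
  116000 microamperes = 116000 × 10^-3 milliamperes = 116
Sum: 74.9 + 57.4 + 884 + 116 = 1132.3

1132.3 milliamperes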